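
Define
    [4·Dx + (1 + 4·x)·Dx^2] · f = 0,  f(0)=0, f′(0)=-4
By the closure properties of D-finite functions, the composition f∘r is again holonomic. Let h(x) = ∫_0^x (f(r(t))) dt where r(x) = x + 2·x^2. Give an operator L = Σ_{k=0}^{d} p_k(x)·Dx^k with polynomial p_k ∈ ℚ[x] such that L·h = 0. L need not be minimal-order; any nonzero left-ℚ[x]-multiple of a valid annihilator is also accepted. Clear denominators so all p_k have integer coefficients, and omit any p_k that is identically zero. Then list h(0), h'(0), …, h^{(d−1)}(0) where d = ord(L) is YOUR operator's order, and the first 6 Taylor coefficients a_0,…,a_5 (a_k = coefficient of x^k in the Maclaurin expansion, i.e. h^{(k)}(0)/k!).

f: a_k = 0, -4, 8, -64/3, 64, -1024/5, …
Change of var in L_f (x↦r) gives L₀.
h=∫h₀ ⇒ L = L₀·Dx.
L = (16·x + 32·x^2)·Dx^2 + (1 + 8·x + 24·x^2 + 32·x^3)·Dx^3  (order 3).
h: a_k = 0, 0, -2, 0, 8/3, -32/5, …
ICs: h(0) = 0, h′(0) = 0, h′′(0) = -4.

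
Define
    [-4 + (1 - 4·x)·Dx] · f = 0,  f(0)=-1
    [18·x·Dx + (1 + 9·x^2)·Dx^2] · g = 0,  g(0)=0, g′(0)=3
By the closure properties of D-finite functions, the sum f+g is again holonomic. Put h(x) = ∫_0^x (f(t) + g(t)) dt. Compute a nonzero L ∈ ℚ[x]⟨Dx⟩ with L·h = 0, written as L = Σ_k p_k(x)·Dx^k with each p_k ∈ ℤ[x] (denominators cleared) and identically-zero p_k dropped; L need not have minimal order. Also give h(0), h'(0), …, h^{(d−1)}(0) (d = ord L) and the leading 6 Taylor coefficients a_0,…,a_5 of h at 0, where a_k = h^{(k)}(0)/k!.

L = (-72 + 1152·x + 1944·x^2)·Dx^2 + (57 - 72·x + 765·x^2 + 1944·x^3)·Dx^3 + (-4 + 7·x + 63·x^3 + 324·x^4)·Dx^4  (order 4).
h: a_k = 0, -1, -1/2, -16/3, -73/4, -256/5, …
ICs: h(0) = 0, h′(0) = -1, h′′(0) = -1, h′′′(0) = -32.

f: a_k = -1, -4, -16, -64, -256, -1024, …
g: a_k = 0, 3, 0, -9, 0, 243/5, …
L₀ := lclm(L_f,L_g); ord L₀ ≤ 1+2.
Integrate: L := L₀·Dx.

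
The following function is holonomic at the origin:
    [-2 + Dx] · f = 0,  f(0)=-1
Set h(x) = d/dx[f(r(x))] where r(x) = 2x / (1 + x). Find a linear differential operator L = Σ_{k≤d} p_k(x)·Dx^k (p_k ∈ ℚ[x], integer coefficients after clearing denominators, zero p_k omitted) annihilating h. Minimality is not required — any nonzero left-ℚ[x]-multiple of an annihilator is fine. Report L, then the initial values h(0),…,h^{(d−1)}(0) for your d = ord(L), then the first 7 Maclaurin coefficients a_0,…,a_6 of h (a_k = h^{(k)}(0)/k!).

f: a_k = -1, -2, -2, -4/3, -2/3, -4/15, -4/45, …
h₀=f(r): pull back L_f along r ⇒ L₀.
h₀' ⇒ L via d/dx closure of L₀.
L = (2 - 2·x) + (-1 - 2·x - x^2)·Dx  (order 1).
h: a_k = -4, -8, 4, 16/3, -28/3, 88/15, 68/45, …
ICs: h(0) = -4.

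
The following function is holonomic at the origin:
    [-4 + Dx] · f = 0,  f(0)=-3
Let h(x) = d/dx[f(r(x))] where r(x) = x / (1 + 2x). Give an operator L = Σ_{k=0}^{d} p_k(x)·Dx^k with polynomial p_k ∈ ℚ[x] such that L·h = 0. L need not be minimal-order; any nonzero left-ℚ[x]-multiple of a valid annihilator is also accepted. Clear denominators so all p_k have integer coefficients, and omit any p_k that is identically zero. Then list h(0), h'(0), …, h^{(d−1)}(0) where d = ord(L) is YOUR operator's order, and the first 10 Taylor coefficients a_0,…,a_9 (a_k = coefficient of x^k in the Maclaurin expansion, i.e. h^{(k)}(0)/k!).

L = -8·x + (-1 - 4·x - 4·x^2)·Dx  (order 1).
h: a_k = -12, 0, 48, -128, 192, -512/5, -1280/3, 65536/35, -72704/15, 9207808/945, …
ICs: h(0) = -12.

f: a_k = -3, -12, -24, -32, -32, -128/5, -256/15, -1024/105, -512/105, -2048/945, …
Substitute x→r, Dx→(1/r')Dx; clear ⇒ L₀.
Differentiate: ansatz ord ≤ ord L₀ ⇒ L.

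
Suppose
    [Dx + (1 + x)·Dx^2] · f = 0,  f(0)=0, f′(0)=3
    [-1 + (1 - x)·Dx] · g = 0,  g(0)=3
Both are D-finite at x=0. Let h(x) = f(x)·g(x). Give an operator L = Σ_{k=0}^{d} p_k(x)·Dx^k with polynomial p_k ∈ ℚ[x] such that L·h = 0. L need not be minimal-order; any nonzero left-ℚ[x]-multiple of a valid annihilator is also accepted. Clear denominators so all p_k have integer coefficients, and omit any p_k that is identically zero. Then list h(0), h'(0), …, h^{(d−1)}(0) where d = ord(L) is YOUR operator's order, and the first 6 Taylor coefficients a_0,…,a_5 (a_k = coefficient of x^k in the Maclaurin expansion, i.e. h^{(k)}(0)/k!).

f: a_k = 0, 3, -3/2, 1, -3/4, 3/5, …
g: a_k = 3, 3, 3, 3, 3, 3, …
h₀=f·g: eliminate ⇒ L₀, order ≤ 2·1.
L = 1 + (1 + 3·x)·Dx + (-1 + x^2)·Dx^2  (order 2).
h: a_k = 0, 9, 9/2, 15/2, 21/4, 141/20, …
ICs: h(0) = 0, h′(0) = 9.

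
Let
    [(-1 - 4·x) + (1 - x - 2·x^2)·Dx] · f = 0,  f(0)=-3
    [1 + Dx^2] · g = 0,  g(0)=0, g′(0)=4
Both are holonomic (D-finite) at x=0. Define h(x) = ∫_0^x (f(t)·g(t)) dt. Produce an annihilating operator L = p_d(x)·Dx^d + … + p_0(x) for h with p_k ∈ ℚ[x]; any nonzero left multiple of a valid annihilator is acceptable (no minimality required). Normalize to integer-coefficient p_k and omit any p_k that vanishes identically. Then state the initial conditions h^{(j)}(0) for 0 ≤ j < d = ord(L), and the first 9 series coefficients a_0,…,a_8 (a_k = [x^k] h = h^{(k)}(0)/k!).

L = (3 + x + 2·x^2)·Dx + (2 + 8·x)·Dx^2 + (-1 + x + 2·x^2)·Dx^3  (order 3).
h: a_k = 0, 0, -6, -4, -17/2, -58/5, -1261/60, -2421/70, -41521/672, …
ICs: h(0) = 0, h′(0) = 0, h′′(0) = -12.

f: a_k = -3, -3, -9, -15, -33, -63, -129, -255, -513, …
g: a_k = 0, 4, 0, -2/3, 0, 1/30, 0, -1/1260, 0, …
Sym-product of L_f,L_g gives L₀ (≤ ord 2).
h=∫₀ˣh₀: take L = L₀·Dx.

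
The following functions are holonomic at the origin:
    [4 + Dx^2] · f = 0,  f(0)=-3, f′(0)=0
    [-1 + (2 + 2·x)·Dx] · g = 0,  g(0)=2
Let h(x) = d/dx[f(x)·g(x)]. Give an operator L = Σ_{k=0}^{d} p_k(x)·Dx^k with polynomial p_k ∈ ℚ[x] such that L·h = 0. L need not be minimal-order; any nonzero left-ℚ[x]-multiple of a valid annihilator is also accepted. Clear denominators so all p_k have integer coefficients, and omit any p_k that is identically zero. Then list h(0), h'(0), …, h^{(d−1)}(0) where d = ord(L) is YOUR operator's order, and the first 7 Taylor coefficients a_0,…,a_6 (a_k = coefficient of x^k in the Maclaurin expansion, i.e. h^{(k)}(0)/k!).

f: a_k = -3, 0, 6, 0, -2, 0, 4/15, …
g: a_k = 2, 1, -1/4, 1/8, -5/64, 7/128, -21/512, …
Product ⇒ symmetric product L₀, ord ≤ 2.
Derive L from L₀ (diff closure).
L = (413 + 1344·x + 1696·x^2 + 1024·x^3 + 256·x^4) + (-52 - 180·x - 192·x^2 - 64·x^3)·Dx + (76 + 280·x + 396·x^2 + 256·x^3 + 64·x^4)·Dx^2  (order 2).
h: a_k = -3, 51/2, 135/8, -337/16, -905/128, 5281/1280, 26677/15360, …
ICs: h(0) = -3, h′(0) = 51/2.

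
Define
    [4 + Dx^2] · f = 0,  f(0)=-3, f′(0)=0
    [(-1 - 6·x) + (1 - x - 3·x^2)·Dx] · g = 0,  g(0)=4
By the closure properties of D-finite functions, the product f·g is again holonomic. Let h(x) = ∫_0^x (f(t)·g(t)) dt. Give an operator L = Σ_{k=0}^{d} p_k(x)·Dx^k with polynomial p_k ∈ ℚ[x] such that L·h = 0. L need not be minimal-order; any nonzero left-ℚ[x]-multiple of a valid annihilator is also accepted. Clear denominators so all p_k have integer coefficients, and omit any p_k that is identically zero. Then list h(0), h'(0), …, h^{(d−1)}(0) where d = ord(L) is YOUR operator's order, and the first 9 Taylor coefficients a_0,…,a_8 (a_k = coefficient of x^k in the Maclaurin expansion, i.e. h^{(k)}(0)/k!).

L = (2 + 4·x + 12·x^2)·Dx + (2 + 12·x)·Dx^2 + (-1 + x + 3·x^2)·Dx^3  (order 3).
h: a_k = 0, -12, -6, -8, -15, -28, -160/3, -11084/105, -6371/30, …
ICs: h(0) = 0, h′(0) = -12, h′′(0) = -12.

f: a_k = -3, 0, 6, 0, -2, 0, 4/15, 0, -2/105, …
g: a_k = 4, 4, 16, 28, 76, 160, 388, 868, 2032, …
f·g: L₀ = L_f ⊗_s L_g, ord ≤ 2·1.
∫: right-multiply L₀ by Dx.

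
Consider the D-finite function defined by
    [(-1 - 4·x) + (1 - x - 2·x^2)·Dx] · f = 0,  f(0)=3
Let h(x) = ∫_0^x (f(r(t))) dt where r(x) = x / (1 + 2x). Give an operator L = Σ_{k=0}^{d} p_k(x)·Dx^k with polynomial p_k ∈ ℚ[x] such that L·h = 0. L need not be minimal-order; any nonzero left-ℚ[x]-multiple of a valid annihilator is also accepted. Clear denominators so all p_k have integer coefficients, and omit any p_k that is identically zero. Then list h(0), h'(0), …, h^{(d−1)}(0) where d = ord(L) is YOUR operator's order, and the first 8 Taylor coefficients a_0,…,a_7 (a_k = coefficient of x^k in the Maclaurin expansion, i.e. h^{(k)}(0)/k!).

f: a_k = 3, 3, 9, 15, 33, 63, 129, 255, …
L₀ from L_f via x↦r, Dx↦r'^{-1}Dx.
h=∫₀ˣh₀: take L = L₀·Dx.
L = (-1 - 6·x)·Dx + (1 + 5·x + 6·x^2)·Dx^2  (order 2).
h: a_k = 0, 3, 3/2, 1, -9/4, 27/5, -27/2, 243/7, …
ICs: h(0) = 0, h′(0) = 3.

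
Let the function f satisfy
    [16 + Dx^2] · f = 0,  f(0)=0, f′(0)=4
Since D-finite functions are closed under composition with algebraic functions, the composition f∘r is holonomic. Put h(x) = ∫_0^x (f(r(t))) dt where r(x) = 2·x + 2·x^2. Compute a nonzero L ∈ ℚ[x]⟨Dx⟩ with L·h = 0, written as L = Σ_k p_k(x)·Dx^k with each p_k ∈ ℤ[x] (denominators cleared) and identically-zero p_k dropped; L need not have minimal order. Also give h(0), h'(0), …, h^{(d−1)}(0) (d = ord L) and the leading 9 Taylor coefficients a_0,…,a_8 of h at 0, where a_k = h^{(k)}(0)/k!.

L = (64 + 384·x + 768·x^2 + 512·x^3)·Dx - 2·Dx^2 + (1 + 2·x)·Dx^3  (order 3).
h: a_k = 0, 0, 4, 8/3, -64/3, -256/5, 128/45, 1280/7, 91136/315, …
ICs: h(0) = 0, h′(0) = 0, h′′(0) = 8.

f: a_k = 0, 4, 0, -32/3, 0, 128/15, 0, -1024/315, 0, …
f∘r: x↦r, Dx↦Dx/r' in L_f ⇒ L₀.
h=∫₀ˣh₀: take L = L₀·Dx.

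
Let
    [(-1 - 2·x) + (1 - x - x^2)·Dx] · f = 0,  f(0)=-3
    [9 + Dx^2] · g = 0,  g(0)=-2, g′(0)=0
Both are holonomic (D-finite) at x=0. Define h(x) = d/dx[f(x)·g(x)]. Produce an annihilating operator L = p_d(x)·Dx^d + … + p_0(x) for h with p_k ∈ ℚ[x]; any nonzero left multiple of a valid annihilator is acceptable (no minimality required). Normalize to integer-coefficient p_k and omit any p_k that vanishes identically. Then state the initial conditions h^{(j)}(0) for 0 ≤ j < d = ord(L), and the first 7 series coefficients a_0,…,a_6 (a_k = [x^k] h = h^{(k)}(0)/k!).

f: a_k = -3, -3, -6, -9, -15, -24, -39, …
g: a_k = -2, 0, 9, 0, -27/4, 0, 81/40, …
Product ⇒ symmetric product L₀, ord ≤ 2.
Derive L from L₀ (diff closure).
L = (3 - 162·x - 81·x^2 + 162·x^3 + 81·x^4) + (-12 - 6·x + 54·x^2 + 36·x^3)·Dx + (7 - 16·x - 7·x^2 + 18·x^3 + 9·x^4)·Dx^2  (order 2).
h: a_k = 6, -30, -27, -15, -255/4, -2709/20, -9891/40, …
ICs: h(0) = 6, h′(0) = -30.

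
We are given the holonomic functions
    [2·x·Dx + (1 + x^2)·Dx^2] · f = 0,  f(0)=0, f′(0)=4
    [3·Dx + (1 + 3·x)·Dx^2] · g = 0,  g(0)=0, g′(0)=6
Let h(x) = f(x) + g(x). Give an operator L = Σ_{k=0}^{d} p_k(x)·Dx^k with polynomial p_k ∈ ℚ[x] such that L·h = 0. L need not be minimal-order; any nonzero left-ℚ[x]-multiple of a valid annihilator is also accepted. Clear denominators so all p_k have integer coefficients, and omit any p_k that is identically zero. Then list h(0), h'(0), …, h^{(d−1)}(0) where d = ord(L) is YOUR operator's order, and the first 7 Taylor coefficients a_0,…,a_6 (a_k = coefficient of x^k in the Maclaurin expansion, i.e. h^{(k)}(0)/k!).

f: a_k = 0, 4, 0, -4/3, 0, 4/5, 0, …
g: a_k = 0, 6, -9, 18, -81/2, 486/5, -243, …
L₀ := lclm(L_f,L_g); ord L₀ ≤ 2+2.
L = (-6 - 54·x + 18·x^2 + 18·x^3)·Dx + (-20 - 12·x - 48·x^2 + 36·x^3 + 36·x^4)·Dx^2 + (-3 - 7·x + 6·x^2 + 2·x^3 + 9·x^4 + 9·x^5)·Dx^3  (order 3).
h: a_k = 0, 10, -9, 50/3, -81/2, 98, -243, …
ICs: h(0) = 0, h′(0) = 10, h′′(0) = -18.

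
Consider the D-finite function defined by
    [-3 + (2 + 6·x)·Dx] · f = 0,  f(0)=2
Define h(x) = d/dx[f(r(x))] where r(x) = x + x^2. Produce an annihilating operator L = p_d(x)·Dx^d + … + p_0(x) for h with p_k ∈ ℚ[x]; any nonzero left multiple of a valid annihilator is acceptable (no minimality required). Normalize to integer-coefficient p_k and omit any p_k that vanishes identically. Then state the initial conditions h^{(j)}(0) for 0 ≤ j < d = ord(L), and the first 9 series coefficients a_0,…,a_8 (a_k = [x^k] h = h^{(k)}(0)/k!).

L = 1 + (-2 - 10·x - 18·x^2 - 12·x^3)·Dx  (order 1).
h: a_k = 3, 3/2, -27/8, 99/16, -1215/128, 2997/256, -9639/1024, -6237/2048, 1073817/32768, …
ICs: h(0) = 3.

f: a_k = 2, 3, -9/4, 27/8, -405/64, 1701/128, -15309/512, 72171/1024, -2814669/16384, …
L₀ from L_f via x↦r, Dx↦r'^{-1}Dx.
Derive L from L₀ (diff closure).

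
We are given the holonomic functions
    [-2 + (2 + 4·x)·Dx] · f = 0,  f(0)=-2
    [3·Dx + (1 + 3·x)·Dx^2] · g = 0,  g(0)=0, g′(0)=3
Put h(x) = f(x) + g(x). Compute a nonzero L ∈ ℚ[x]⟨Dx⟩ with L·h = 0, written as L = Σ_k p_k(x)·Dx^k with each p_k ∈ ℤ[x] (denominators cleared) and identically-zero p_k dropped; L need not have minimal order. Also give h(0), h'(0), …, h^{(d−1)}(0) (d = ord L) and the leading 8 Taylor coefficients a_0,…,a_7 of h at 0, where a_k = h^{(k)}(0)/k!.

f: a_k = -2, -2, 1, -1, 5/4, -7/4, 21/8, -33/8, …
g: a_k = 0, 3, -9/2, 9, -81/4, 243/5, -243/2, 2187/7, …
Weyl lclm of L_f,L_g ⇒ L₀ (ord ≤ 3).
L = (9 + 9·x)·Dx + (15 + 54·x + 45·x^2)·Dx^2 + (2 + 13·x + 27·x^2 + 18·x^3)·Dx^3  (order 3).
h: a_k = -2, 1, -7/2, 8, -19, 937/20, -951/8, 17265/56, …
ICs: h(0) = -2, h′(0) = 1, h′′(0) = -7.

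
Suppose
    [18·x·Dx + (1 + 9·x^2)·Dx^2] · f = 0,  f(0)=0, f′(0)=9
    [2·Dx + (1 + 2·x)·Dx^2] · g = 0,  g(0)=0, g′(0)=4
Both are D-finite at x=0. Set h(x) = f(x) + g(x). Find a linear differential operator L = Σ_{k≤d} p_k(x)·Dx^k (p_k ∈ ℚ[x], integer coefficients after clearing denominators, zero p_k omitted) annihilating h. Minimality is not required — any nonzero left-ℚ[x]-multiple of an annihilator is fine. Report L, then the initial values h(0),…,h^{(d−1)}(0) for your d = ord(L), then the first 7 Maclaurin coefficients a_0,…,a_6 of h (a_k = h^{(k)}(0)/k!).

f: a_k = 0, 9, 0, -27, 0, 729/5, 0, …
g: a_k = 0, 4, -4, 16/3, -8, 64/5, -64/3, …
f+g: L₀ = lclm(L_f,L_g), ord ≤ 2+2.
L = (-18 - 108·x + 486·x^2 + 324·x^3)·Dx + (-13 - 36·x + 135·x^2 + 972·x^3 + 648·x^4)·Dx^2 + (-1 + 7·x + 18·x^2 + 81·x^3 + 243·x^4 + 162·x^5)·Dx^3  (order 3).
h: a_k = 0, 13, -4, -65/3, -8, 793/5, -64/3, …
ICs: h(0) = 0, h′(0) = 13, h′′(0) = -8.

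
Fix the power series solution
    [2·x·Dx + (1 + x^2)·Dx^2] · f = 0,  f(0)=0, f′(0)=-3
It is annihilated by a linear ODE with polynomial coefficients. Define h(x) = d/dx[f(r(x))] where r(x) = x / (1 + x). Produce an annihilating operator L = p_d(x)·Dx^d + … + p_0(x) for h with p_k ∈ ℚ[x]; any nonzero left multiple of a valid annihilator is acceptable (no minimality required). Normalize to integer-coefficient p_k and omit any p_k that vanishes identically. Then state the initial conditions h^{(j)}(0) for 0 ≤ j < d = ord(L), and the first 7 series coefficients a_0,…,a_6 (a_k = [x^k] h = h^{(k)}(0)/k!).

L = (2 + 4·x) + (1 + 2·x + 2·x^2)·Dx  (order 1).
h: a_k = -3, 6, -6, 0, 12, -24, 24, …
ICs: h(0) = -3.

f: a_k = 0, -3, 0, 1, 0, -3/5, 0, …
h₀=f(r): pull back L_f along r ⇒ L₀.
Differentiate: ansatz ord ≤ ord L₀ ⇒ L.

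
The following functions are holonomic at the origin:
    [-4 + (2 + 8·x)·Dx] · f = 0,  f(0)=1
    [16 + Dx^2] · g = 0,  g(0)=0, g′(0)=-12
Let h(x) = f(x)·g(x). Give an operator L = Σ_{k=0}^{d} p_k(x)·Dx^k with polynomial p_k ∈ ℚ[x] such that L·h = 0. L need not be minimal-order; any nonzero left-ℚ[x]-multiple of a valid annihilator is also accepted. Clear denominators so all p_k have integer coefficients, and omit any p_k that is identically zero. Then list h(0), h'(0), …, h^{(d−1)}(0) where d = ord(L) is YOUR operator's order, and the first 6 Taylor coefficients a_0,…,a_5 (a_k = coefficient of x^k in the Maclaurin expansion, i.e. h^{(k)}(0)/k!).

f: a_k = 1, 2, -2, 4, -10, 28, …
g: a_k = 0, -12, 0, 32, 0, -128/5, …
Sym-product of L_f,L_g gives L₀ (≤ ord 2).
L = (28 + 128·x + 256·x^2) + (-4 - 16·x)·Dx + (1 + 8·x + 16·x^2)·Dx^2  (order 2).
h: a_k = 0, -12, -24, 56, 16, 152/5, …
ICs: h(0) = 0, h′(0) = -12.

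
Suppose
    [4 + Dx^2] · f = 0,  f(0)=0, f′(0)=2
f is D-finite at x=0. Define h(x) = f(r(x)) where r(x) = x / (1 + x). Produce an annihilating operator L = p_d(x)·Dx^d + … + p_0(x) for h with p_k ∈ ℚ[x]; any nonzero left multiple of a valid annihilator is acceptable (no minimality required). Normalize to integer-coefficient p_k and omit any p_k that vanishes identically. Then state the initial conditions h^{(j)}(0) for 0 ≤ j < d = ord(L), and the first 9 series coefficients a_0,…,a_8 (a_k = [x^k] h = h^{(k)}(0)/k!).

f: a_k = 0, 2, 0, -4/3, 0, 4/15, 0, -8/315, 0, …
h₀=f(r): pull back L_f along r ⇒ L₀.
L = 4 + (2 + 6·x + 6·x^2 + 2·x^3)·Dx + (1 + 4·x + 6·x^2 + 4·x^3 + x^4)·Dx^2  (order 2).
h: a_k = 0, 2, -2, 2/3, 2, -86/15, 10, -4418/315, 758/45, …
ICs: h(0) = 0, h′(0) = 2.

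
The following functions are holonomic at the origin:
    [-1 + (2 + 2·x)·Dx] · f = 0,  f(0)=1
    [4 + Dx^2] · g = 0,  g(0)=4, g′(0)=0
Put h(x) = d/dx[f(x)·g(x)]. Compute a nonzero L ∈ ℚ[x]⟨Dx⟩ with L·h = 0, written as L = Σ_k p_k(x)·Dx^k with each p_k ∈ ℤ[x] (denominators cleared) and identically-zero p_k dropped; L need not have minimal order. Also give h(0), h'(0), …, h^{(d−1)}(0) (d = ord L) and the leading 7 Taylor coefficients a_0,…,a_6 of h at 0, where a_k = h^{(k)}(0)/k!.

L = (413 + 1344·x + 1696·x^2 + 1024·x^3 + 256·x^4) + (-52 - 180·x - 192·x^2 - 64·x^3)·Dx + (76 + 280·x + 396·x^2 + 256·x^3 + 64·x^4)·Dx^2  (order 2).
h: a_k = 2, -17, -45/4, 337/24, 905/192, -5281/1920, -26677/23040, …
ICs: h(0) = 2, h′(0) = -17.

f: a_k = 1, 1/2, -1/8, 1/16, -5/128, 7/256, -21/1024, …
g: a_k = 4, 0, -8, 0, 8/3, 0, -16/45, …
L₀ := L_f ⊗_s L_g (sym. prod.), ord ≤ 2.
h₀' ⇒ L via d/dx closure of L₀.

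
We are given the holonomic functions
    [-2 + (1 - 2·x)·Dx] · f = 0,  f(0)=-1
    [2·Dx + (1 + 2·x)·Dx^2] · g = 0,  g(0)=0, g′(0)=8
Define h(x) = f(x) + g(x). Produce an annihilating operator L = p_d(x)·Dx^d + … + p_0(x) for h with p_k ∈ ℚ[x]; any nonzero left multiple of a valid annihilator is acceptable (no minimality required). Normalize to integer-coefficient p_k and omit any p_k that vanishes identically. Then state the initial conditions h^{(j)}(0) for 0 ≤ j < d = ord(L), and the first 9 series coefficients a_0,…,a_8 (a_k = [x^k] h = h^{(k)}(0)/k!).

L = (40 + 16·x)·Dx + (8 + 64·x + 32·x^2)·Dx^2 + (-3 - 2·x + 12·x^2 + 8·x^3)·Dx^3  (order 3).
h: a_k = -1, 6, -12, 8/3, -32, -32/5, -320/3, -384/7, -384, …
ICs: h(0) = -1, h′(0) = 6, h′′(0) = -24.

f: a_k = -1, -2, -4, -8, -16, -32, -64, -128, -256, …
g: a_k = 0, 8, -8, 32/3, -16, 128/5, -128/3, 512/7, -128, …
L₀ := lclm(L_f,L_g); ord L₀ ≤ 1+2.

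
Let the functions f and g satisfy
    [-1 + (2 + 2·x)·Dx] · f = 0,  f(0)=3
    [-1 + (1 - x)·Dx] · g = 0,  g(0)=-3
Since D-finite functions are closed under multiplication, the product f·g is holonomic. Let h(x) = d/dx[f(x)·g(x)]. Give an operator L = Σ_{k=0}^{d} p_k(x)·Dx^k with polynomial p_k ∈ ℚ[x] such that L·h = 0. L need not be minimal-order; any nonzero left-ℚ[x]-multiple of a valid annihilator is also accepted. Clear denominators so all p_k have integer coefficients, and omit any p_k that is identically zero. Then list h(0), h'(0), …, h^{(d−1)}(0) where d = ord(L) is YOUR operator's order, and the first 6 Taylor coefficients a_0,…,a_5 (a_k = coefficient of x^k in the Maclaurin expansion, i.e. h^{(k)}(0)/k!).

f: a_k = 3, 3/2, -3/8, 3/16, -15/128, 21/256, …
g: a_k = -3, -3, -3, -3, -3, -3, …
h₀=f·g: eliminate ⇒ L₀, order ≤ 1·1.
Derive L from L₀ (diff closure).
L = (11 + 18·x + 3·x^2) + (-6 - 2·x + 6·x^2 + 2·x^3)·Dx  (order 1).
h: a_k = -27/2, -99/4, -621/16, -1611/32, -16425/256, -38853/512, …
ICs: h(0) = -27/2.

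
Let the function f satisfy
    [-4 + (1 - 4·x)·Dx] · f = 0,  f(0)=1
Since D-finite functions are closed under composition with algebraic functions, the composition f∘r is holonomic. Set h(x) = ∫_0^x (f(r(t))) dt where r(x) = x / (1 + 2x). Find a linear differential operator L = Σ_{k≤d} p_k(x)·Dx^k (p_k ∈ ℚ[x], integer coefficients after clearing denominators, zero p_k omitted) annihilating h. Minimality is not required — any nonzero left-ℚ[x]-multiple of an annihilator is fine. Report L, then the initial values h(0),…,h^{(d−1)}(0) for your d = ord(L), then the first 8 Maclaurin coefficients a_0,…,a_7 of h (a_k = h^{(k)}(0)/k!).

f: a_k = 1, 4, 16, 64, 256, 1024, 4096, 16384, …
L₀ from L_f via x↦r, Dx↦r'^{-1}Dx.
Integrate: L := L₀·Dx.
L = 4·Dx + (-1 + 4·x^2)·Dx^2  (order 2).
h: a_k = 0, 1, 2, 8/3, 4, 32/5, 32/3, 128/7, …
ICs: h(0) = 0, h′(0) = 1.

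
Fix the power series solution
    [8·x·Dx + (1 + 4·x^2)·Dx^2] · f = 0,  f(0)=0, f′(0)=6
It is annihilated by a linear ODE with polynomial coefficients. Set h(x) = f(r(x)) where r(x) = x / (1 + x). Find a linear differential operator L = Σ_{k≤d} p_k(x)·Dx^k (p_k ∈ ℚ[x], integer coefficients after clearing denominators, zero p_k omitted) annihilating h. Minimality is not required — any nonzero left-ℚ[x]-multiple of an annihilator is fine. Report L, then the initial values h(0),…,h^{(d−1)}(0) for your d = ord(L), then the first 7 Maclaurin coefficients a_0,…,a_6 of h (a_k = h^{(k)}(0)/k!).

L = (2 + 10·x)·Dx + (1 + 2·x + 5·x^2)·Dx^2  (order 2).
h: a_k = 0, 6, -6, -2, 18, -114/5, -22, …
ICs: h(0) = 0, h′(0) = 6.

f: a_k = 0, 6, 0, -8, 0, 96/5, 0, …
Change of var in L_f (x↦r) gives L₀.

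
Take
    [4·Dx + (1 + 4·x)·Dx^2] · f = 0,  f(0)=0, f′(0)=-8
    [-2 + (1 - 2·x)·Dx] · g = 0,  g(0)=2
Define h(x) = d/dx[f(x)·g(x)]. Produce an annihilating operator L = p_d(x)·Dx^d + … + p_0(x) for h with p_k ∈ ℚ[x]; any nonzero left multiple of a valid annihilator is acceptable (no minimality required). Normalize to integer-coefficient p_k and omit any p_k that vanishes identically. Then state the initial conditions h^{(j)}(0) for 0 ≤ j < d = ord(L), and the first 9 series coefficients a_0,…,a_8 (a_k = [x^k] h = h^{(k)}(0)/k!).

L = 32 + (-2 + 40·x)·Dx + (-1 - 2·x + 8·x^2)·Dx^2  (order 2).
h: a_k = -16, 0, -256, 1024/3, -9728/3, 43008/5, -227328/5, 5537792/35, -24240128/35, …
ICs: h(0) = -16, h′(0) = 0.

f: a_k = 0, -8, 16, -128/3, 128, -2048/5, 4096/3, -32768/7, 16384, …
g: a_k = 2, 4, 8, 16, 32, 64, 128, 256, 512, …
Sym-product of L_f,L_g gives L₀ (≤ ord 2).
Derive L from L₀ (diff closure).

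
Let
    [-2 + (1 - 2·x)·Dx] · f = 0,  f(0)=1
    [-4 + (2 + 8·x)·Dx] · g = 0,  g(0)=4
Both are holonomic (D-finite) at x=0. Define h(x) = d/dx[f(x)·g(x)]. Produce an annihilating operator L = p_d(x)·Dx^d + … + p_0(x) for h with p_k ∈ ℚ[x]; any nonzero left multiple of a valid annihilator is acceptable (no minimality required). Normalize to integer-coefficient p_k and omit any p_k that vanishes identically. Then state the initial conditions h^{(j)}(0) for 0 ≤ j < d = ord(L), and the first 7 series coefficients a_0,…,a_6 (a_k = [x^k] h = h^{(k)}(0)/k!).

f: a_k = 1, 2, 4, 8, 16, 32, 64, …
g: a_k = 4, 8, -8, 16, -40, 112, -336, …
Sym-product of L_f,L_g gives L₀ (≤ ord 1).
Derive L from L₀ (diff closure).
L = (3 + 24·x + 12·x^2) + (-1 - 3·x + 6·x^2 + 8·x^3)·Dx  (order 1).
h: a_k = 16, 48, 192, 352, 1440, 1440, 10752, …
ICs: h(0) = 16.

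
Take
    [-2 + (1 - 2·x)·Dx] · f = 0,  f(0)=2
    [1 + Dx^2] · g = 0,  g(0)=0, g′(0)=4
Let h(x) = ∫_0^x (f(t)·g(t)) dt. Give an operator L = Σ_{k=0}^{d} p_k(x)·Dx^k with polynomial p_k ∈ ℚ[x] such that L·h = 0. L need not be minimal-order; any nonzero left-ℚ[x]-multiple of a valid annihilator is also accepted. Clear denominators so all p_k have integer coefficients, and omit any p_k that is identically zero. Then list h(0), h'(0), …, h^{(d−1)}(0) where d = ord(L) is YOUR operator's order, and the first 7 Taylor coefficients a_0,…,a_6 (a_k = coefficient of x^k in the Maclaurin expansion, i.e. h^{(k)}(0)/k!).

L = (-1 + 2·x)·Dx + 4·Dx^2 + (-1 + 2·x)·Dx^3  (order 3).
h: a_k = 0, 0, 4, 16/3, 23/3, 184/15, 1841/90, …
ICs: h(0) = 0, h′(0) = 0, h′′(0) = 8.

f: a_k = 2, 4, 8, 16, 32, 64, 128, …
g: a_k = 0, 4, 0, -2/3, 0, 1/30, 0, …
L₀ := L_f ⊗_s L_g (sym. prod.), ord ≤ 2.
∫: right-multiply L₀ by Dx.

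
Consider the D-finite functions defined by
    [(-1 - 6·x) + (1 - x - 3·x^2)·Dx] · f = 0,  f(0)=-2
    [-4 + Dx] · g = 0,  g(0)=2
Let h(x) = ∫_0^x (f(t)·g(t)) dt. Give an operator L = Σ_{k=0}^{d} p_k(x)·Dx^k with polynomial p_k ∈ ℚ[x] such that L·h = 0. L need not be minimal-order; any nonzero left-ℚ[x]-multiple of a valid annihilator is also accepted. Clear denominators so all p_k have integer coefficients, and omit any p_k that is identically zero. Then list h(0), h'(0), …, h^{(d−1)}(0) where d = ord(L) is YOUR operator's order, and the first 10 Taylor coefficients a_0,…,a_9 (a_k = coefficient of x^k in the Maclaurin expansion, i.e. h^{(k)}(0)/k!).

L = (5 + 2·x - 12·x^2)·Dx + (-1 + x + 3·x^2)·Dx^2  (order 2).
h: a_k = 0, -4, -10, -64/3, -125/3, -1204/15, -7016/45, -2780/9, -392303/630, -722912/567, …
ICs: h(0) = 0, h′(0) = -4.

f: a_k = -2, -2, -8, -14, -38, -80, -194, -434, -1016, -2318, …
g: a_k = 2, 8, 16, 64/3, 64/3, 256/15, 512/45, 2048/315, 1024/315, 4096/2835, …
h₀=f·g: eliminate ⇒ L₀, order ≤ 1·1.
∫: right-multiply L₀ by Dx.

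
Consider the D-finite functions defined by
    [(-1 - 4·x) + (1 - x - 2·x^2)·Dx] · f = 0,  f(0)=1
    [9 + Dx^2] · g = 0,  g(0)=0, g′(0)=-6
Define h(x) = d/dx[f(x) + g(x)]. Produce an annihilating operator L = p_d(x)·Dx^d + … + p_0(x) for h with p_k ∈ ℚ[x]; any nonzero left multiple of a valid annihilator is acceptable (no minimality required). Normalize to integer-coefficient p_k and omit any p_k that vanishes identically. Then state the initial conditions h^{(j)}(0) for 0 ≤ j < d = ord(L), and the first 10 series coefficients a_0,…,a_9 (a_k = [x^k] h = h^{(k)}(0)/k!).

L = (954 + 3600·x + 8154·x^2 + 4140·x^3 + 5760·x^4 + 3888·x^5 + 2592·x^6) + (-117 - 369·x + 585·x^2 + 747·x^3 + 90·x^4 + 828·x^5 + 1512·x^6 + 864·x^7)·Dx + (106 + 400·x + 906·x^2 + 460·x^3 + 640·x^4 + 432·x^5 + 288·x^6)·Dx^2 + (-13 - 41·x + 65·x^2 + 83·x^3 + 10·x^4 + 92·x^5 + 168·x^6 + 96·x^7)·Dx^3  (order 3).
h: a_k = -5, 6, 42, 44, 339/4, 258, 24043/40, 1368, 6872373/2240, 6830, …
ICs: h(0) = -5, h′(0) = 6, h′′(0) = 84.

f: a_k = 1, 1, 3, 5, 11, 21, 43, 85, 171, 341, …
g: a_k = 0, -6, 0, 9, 0, -81/20, 0, 243/280, 0, -243/2240, …
Weyl lclm of L_f,L_g ⇒ L₀ (ord ≤ 3).
h=h₀': d/dx-closure on L₀ ⇒ L.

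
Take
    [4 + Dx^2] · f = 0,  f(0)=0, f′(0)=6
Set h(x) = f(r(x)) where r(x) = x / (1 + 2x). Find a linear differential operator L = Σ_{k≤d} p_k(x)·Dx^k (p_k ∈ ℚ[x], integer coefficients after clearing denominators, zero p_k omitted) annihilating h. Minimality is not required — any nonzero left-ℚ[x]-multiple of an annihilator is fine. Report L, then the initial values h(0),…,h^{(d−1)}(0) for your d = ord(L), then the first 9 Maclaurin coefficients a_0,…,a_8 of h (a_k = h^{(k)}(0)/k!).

L = 4 + (4 + 24·x + 48·x^2 + 32·x^3)·Dx + (1 + 8·x + 24·x^2 + 32·x^3 + 16·x^4)·Dx^2  (order 2).
h: a_k = 0, 6, -12, 20, -24, 4/5, 120, -55448/105, 25456/15, …
ICs: h(0) = 0, h′(0) = 6.

f: a_k = 0, 6, 0, -4, 0, 4/5, 0, -8/105, 0, …
L₀ from L_f via x↦r, Dx↦r'^{-1}Dx.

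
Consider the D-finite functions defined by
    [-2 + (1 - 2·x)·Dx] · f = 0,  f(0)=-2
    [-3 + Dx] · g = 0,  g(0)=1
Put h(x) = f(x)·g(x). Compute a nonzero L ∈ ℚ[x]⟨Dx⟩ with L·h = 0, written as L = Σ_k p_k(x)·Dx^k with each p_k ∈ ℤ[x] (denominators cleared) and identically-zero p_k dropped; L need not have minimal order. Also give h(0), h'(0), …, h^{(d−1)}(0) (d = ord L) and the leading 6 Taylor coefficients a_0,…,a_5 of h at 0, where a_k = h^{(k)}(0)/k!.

f: a_k = -2, -4, -8, -16, -32, -64, …
g: a_k = 1, 3, 9/2, 9/2, 27/8, 81/40, …
Sym-product of L_f,L_g gives L₀ (≤ ord 1).
L = (5 - 6·x) + (-1 + 2·x)·Dx  (order 1).
h: a_k = -2, -10, -29, -67, -563/4, -5711/20, …
ICs: h(0) = -2.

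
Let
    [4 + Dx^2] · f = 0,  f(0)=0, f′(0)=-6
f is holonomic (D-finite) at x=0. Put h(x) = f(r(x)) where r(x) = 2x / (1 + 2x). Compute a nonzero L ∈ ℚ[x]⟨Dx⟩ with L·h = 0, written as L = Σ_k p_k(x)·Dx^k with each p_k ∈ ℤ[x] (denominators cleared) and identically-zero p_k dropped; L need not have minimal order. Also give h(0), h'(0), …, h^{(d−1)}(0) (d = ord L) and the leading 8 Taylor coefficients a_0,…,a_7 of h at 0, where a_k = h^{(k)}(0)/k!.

L = 16 + (4 + 24·x + 48·x^2 + 32·x^3)·Dx + (1 + 8·x + 24·x^2 + 32·x^3 + 16·x^4)·Dx^2  (order 2).
h: a_k = 0, -12, 24, -16, -96, 2752/5, -1920, 565504/105, …
ICs: h(0) = 0, h′(0) = -12.

f: a_k = 0, -6, 0, 4, 0, -4/5, 0, 8/105, …
L₀ from L_f via x↦r, Dx↦r'^{-1}Dx.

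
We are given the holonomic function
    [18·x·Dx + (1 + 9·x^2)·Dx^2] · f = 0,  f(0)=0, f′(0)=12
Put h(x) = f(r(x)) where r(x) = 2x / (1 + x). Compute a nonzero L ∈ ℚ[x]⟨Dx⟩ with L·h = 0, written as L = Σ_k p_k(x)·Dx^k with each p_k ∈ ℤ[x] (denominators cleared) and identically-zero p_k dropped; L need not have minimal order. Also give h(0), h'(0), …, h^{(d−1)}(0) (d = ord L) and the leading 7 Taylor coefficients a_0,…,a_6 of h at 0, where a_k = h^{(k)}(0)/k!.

L = (2 + 74·x)·Dx + (1 + 2·x + 37·x^2)·Dx^2  (order 2).
h: a_k = 0, 24, -24, -264, 840, 22584/5, -28248, …
ICs: h(0) = 0, h′(0) = 24.

f: a_k = 0, 12, 0, -36, 0, 972/5, 0, …
f∘r: x↦r, Dx↦Dx/r' in L_f ⇒ L₀.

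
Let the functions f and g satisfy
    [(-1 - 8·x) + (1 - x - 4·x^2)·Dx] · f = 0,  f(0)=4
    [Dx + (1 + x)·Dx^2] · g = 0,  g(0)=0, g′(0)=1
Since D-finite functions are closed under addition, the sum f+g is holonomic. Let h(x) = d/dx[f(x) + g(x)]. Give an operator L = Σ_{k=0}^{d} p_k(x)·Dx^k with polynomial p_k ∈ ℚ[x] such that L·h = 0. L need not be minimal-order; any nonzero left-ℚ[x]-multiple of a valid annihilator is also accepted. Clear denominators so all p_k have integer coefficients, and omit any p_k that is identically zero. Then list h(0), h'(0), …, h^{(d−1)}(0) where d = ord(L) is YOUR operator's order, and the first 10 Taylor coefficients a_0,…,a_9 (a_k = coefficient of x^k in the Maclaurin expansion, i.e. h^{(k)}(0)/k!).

f: a_k = 4, 4, 20, 36, 116, 260, 724, 1764, 4660, 11716, …
g: a_k = 0, 1, -1/2, 1/3, -1/4, 1/5, -1/6, 1/7, -1/8, 1/9, …
L₀ := lclm(L_f,L_g); ord L₀ ≤ 1+2.
h₀' ⇒ L via d/dx closure of L₀.
L = (74 + 562·x + 1120·x^2 + 1728·x^3 + 768·x^4) + (52 + 576·x + 1636·x^2 + 3264·x^3 + 3488·x^4 + 1280·x^5)·Dx + (-11 - 41·x - 53·x^2 + 185·x^3 + 704·x^4 + 752·x^5 + 256·x^6)·Dx^2  (order 2).
h: a_k = 5, 39, 109, 463, 1301, 4343, 12349, 37279, 105445, 303559, …
ICs: h(0) = 5, h′(0) = 39.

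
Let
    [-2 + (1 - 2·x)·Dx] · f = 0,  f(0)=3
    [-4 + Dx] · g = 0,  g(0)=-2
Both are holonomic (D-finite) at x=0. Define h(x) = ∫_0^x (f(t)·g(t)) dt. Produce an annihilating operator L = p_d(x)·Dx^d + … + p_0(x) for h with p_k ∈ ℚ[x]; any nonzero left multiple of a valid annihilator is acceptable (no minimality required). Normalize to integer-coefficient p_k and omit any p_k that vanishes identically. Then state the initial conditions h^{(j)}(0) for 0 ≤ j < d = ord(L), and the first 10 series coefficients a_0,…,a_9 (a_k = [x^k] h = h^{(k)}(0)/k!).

f: a_k = 3, 6, 12, 24, 48, 96, 192, 384, 768, 1536, …
g: a_k = -2, -8, -16, -64/3, -64/3, -256/15, -512/45, -2048/315, -1024/315, -4096/2835, …
L₀ := L_f ⊗_s L_g (sym. prod.), ord ≤ 1.
h=∫₀ˣh₀: take L = L₀·Dx.
L = (6 - 8·x)·Dx + (-1 + 2·x)·Dx^2  (order 2).
h: a_k = 0, -6, -18, -40, -76, -672/5, -3488/15, -42368/105, -4960/7, -1191424/945, …
ICs: h(0) = 0, h′(0) = -6.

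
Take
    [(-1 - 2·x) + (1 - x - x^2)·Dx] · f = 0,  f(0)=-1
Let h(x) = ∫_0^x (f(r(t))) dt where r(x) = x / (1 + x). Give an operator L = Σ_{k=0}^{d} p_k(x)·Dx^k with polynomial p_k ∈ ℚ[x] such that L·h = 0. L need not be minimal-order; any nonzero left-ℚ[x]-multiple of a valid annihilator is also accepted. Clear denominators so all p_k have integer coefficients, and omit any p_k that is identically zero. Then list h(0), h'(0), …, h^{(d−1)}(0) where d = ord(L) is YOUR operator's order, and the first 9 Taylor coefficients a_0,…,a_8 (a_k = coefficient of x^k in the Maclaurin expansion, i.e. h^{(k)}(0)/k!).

f: a_k = -1, -1, -2, -3, -5, -8, -13, -21, -34, …
Change of var in L_f (x↦r) gives L₀.
h=∫₀ˣh₀: take L = L₀·Dx.
L = (1 + 3·x)·Dx + (-1 - 2·x + x^3)·Dx^2  (order 2).
h: a_k = 0, -1, -1/2, -1/3, 0, -1/5, 1/6, -2/7, 3/8, …
ICs: h(0) = 0, h′(0) = -1.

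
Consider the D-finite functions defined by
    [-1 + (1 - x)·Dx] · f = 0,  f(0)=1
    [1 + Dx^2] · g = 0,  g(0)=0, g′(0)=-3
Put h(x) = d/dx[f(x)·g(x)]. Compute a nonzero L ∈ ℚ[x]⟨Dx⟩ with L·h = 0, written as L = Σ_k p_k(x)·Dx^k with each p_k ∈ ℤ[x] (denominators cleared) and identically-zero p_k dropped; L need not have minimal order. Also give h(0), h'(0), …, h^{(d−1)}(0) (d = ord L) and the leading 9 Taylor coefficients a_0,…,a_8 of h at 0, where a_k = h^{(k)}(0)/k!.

L = (-1 - 2·x + x^2) + (-2 + 2·x)·Dx + (1 - 2·x + x^2)·Dx^2  (order 2).
h: a_k = -3, -6, -15/2, -10, -101/8, -303/20, -4241/240, -4241/210, -305353/13440, …
ICs: h(0) = -3, h′(0) = -6.

f: a_k = 1, 1, 1, 1, 1, 1, 1, 1, 1, …
g: a_k = 0, -3, 0, 1/2, 0, -1/40, 0, 1/1680, 0, …
h₀=f·g: eliminate ⇒ L₀, order ≤ 1·2.
Derive L from L₀ (diff closure).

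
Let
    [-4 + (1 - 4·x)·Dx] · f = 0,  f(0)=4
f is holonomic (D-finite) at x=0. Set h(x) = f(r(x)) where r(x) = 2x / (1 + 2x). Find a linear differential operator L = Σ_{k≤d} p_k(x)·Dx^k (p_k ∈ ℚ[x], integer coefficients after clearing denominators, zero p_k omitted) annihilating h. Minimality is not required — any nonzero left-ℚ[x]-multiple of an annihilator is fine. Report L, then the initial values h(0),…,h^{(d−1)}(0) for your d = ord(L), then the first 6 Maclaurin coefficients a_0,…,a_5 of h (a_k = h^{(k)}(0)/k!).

L = 8 + (-1 + 4·x + 12·x^2)·Dx  (order 1).
h: a_k = 4, 32, 192, 1152, 6912, 41472, …
ICs: h(0) = 4.

f: a_k = 4, 16, 64, 256, 1024, 4096, …
h₀=f(r): pull back L_f along r ⇒ L₀.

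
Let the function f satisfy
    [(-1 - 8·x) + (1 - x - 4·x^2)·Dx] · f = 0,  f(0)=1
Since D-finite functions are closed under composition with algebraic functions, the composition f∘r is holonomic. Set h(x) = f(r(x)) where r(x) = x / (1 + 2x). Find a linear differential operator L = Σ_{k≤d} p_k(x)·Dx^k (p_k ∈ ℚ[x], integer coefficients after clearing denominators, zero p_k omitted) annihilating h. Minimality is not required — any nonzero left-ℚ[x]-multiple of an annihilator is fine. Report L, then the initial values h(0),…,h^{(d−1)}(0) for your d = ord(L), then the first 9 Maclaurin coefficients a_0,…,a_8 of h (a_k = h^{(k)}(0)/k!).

f: a_k = 1, 1, 5, 9, 29, 65, 181, 441, 1165, …
h₀=f(r): pull back L_f along r ⇒ L₀.
L = (1 + 10·x) + (-1 - 5·x - 4·x^2 + 4·x^3)·Dx  (order 1).
h: a_k = 1, 1, 3, -7, 27, -95, 339, -1207, 4299, …
ICs: h(0) = 1.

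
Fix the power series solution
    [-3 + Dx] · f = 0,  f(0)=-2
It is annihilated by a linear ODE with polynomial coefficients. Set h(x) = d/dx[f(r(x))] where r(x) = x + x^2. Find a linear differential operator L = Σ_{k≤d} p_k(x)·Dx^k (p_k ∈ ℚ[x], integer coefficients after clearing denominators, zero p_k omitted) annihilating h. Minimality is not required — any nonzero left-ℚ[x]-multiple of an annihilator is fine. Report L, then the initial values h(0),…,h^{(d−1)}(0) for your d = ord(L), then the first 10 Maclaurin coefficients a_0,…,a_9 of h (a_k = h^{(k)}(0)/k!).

L = (5 + 12·x + 12·x^2) + (-1 - 2·x)·Dx  (order 1).
h: a_k = -6, -30, -81, -171, -1161/4, -8613/20, -4509/8, -188217/280, -1646811/2240, -1678239/2240, …
ICs: h(0) = -6.

f: a_k = -2, -6, -9, -9, -27/4, -81/20, -81/40, -243/280, -729/2240, -243/2240, …
Substitute x→r, Dx→(1/r')Dx; clear ⇒ L₀.
h=h₀': d/dx-closure on L₀ ⇒ L.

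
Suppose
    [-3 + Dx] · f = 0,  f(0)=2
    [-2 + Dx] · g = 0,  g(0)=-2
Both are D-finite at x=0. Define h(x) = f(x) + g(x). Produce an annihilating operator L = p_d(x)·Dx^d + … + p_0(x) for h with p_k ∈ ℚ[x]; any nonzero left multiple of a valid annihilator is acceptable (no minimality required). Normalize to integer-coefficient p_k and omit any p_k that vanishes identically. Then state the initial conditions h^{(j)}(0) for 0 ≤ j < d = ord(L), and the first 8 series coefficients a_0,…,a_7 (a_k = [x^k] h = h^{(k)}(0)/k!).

f: a_k = 2, 6, 9, 9, 27/4, 81/20, 81/40, 243/280, …
g: a_k = -2, -4, -4, -8/3, -4/3, -8/15, -8/45, -16/315, …
Weyl lclm of L_f,L_g ⇒ L₀ (ord ≤ 2).
L = 6 - 5·Dx + Dx^2  (order 2).
h: a_k = 0, 2, 5, 19/3, 65/12, 211/60, 133/72, 2059/2520, …
ICs: h(0) = 0, h′(0) = 2.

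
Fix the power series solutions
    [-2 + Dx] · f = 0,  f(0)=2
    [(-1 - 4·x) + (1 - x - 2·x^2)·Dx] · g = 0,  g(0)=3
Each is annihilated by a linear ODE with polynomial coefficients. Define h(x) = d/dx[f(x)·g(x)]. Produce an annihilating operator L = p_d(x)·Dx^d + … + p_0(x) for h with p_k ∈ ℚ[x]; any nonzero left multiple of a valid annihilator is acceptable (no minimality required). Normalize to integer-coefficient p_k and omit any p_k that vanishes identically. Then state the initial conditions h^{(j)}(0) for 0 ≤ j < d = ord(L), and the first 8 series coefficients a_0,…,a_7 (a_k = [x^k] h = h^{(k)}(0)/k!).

L = (14 + 16·x - 12·x^2 - 16·x^3 + 16·x^4) + (-3 + x + 12·x^2 - 8·x^4)·Dx  (order 1).
h: a_k = 18, 84, 258, 696, 1738, 20884/5, 48702/5, 2338384/105, …
ICs: h(0) = 18.

f: a_k = 2, 4, 4, 8/3, 4/3, 8/15, 8/45, 16/315, …
g: a_k = 3, 3, 9, 15, 33, 63, 129, 255, …
L₀ := L_f ⊗_s L_g (sym. prod.), ord ≤ 1.
Derive L from L₀ (diff closure).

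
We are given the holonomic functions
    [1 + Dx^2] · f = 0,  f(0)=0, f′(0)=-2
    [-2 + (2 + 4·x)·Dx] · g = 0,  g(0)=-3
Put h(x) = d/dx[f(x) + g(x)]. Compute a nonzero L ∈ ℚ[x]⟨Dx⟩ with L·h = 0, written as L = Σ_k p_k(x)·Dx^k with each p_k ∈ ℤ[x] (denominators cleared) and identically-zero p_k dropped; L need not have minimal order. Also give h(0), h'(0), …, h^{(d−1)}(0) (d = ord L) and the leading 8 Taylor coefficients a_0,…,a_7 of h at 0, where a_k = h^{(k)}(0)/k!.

L = (-4 - x - x^2) + (-1 - 3·x - 3·x^2 - 2·x^3)·Dx + (-4 - x - x^2)·Dx^2 + (-1 - 3·x - 3·x^2 - 2·x^3)·Dx^3  (order 3).
h: a_k = -5, 3, -7/2, 15/2, -317/24, 189/8, -31183/720, 1287/16, …
ICs: h(0) = -5, h′(0) = 3, h′′(0) = -7.

f: a_k = 0, -2, 0, 1/3, 0, -1/60, 0, 1/2520, …
g: a_k = -3, -3, 3/2, -3/2, 15/8, -21/8, 63/16, -99/16, …
f+g: L₀ = lclm(L_f,L_g), ord ≤ 2+1.
h₀' ⇒ L via d/dx closure of L₀.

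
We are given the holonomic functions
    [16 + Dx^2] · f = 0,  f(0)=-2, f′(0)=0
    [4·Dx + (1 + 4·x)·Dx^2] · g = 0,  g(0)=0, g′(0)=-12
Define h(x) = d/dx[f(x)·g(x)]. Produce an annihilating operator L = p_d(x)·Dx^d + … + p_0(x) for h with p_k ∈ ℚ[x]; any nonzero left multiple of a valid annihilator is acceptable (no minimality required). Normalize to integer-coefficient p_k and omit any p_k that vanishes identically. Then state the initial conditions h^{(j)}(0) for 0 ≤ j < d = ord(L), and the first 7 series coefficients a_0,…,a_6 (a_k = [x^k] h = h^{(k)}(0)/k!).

f: a_k = -2, 0, 16, 0, -64/3, 0, 512/45, …
g: a_k = 0, -12, 24, -64, 192, -3072/5, 2048, …
L₀ := L_f ⊗_s L_g (sym. prod.), ord ≤ 4.
h=h₀': d/dx-closure on L₀ ⇒ L.
L = (-6400 - 45056·x - 172032·x^2 + 196608·x^3 + 2818048·x^4 + 6291456·x^5 + 4194304·x^6) + (-1536 - 8192·x + 20480·x^2 + 245760·x^3 + 655360·x^4 + 524288·x^5)·Dx + (-448 - 2816·x - 3584·x^2 + 73728·x^3 + 401408·x^4 + 786432·x^5 + 524288·x^6)·Dx^2 + (-96 - 512·x + 1280·x^2 + 15360·x^3 + 40960·x^4 + 32768·x^5)·Dx^3 + (-3 + 448·x^2 + 3840·x^3 + 14080·x^4 + 24576·x^5 + 16384·x^6)·Dx^4  (order 4).
h: a_k = 24, -96, -192, 0, 2304, -9216, 190464/5, …
ICs: h(0) = 24, h′(0) = -96, h′′(0) = -384, h′′′(0) = 0.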